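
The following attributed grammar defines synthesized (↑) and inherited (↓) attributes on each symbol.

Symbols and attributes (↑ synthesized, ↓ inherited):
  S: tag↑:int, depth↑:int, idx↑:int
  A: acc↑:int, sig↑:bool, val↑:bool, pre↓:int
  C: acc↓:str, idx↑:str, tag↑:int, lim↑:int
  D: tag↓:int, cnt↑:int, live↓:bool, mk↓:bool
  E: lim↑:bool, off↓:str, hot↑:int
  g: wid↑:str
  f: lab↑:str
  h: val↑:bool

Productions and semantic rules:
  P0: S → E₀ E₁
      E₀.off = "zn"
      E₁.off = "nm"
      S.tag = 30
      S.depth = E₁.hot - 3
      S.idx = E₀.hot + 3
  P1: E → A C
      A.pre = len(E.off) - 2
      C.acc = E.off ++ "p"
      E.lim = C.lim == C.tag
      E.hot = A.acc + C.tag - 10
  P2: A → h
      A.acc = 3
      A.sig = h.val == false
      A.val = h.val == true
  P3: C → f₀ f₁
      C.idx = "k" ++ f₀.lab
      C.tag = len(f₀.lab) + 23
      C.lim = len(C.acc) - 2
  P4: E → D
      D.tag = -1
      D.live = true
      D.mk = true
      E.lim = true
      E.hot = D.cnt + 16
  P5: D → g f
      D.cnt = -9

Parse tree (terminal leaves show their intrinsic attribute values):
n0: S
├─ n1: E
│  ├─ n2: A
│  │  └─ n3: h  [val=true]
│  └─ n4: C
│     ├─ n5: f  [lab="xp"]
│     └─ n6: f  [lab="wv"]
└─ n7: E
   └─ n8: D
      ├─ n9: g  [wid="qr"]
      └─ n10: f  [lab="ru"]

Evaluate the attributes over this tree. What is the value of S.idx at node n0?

21

1. n1.off = "zn"  ["zn"]
2. n2.pre = 0  [len(E.off) - 2]
3. n3.val = true  [terminal]
4. n2.acc = 3  [3]
5. n2.sig = false  [h.val == false]
6. n2.val = true  [h.val == true]
7. n4.acc = "znp"  [E.off ++ "p"]
8. n5.lab = "xp"  [terminal]
9. n6.lab = "wv"  [terminal]
10. n4.idx = "kxp"  ["k" ++ f₀.lab]
11. n4.tag = 25  [len(f₀.lab) + 23]
12. n4.lim = 1  [len(C.acc) - 2]
13. n1.lim = false  [C.lim == C.tag]
14. n1.hot = 18  [A.acc + C.tag - 10]
15. n7.off = "nm"  ["nm"]
16. n8.tag = -1  [-1]
17. n8.live = true  [true]
18. n8.mk = true  [true]
19. n9.wid = "qr"  [terminal]
20. n10.lab = "ru"  [terminal]
21. n8.cnt = -9  [-9]
22. n7.lim = true  [true]
23. n7.hot = 7  [D.cnt + 16]
24. n0.tag = 30  [30]
25. n0.depth = 4  [E₁.hot - 3]
26. n0.idx = 21  [E₀.hot + 3]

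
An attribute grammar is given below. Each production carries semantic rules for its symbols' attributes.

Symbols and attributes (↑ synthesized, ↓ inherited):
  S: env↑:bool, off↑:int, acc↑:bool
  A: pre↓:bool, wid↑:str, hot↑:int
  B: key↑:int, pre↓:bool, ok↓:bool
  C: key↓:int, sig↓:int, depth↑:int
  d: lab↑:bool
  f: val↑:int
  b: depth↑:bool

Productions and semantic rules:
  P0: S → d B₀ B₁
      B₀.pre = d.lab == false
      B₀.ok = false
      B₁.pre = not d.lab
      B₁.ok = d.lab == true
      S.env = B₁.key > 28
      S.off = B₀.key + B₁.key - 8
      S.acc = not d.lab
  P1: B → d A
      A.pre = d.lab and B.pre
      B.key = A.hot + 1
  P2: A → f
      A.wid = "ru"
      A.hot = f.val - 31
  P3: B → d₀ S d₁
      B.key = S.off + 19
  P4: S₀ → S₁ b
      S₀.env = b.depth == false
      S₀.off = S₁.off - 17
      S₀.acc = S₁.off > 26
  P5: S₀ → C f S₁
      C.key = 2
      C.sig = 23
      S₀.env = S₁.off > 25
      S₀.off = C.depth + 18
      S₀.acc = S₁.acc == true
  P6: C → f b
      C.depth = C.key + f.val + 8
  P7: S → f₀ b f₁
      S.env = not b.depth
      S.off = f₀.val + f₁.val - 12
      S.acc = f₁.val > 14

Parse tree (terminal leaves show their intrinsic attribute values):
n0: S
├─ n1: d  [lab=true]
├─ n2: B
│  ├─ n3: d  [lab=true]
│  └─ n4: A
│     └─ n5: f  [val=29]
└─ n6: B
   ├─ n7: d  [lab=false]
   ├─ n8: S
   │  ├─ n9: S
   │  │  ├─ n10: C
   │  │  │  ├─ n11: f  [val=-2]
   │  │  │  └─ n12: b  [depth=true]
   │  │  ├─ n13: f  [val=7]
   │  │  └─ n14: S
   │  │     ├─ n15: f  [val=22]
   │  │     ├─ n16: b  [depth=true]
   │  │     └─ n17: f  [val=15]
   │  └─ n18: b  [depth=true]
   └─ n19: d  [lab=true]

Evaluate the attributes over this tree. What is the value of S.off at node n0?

1. n1.lab = true  [terminal]
2. n2.pre = false  [d.lab == false]
3. n2.ok = false  [false]
4. n3.lab = true  [terminal]
5. n4.pre = false  [d.lab and B.pre]
6. n5.val = 29  [terminal]
7. n4.wid = "ru"  ["ru"]
8. n4.hot = -2  [f.val - 31]
9. n2.key = -1  [A.hot + 1]
10. n6.pre = false  [not d.lab]
11. n6.ok = true  [d.lab == true]
12. n7.lab = false  [terminal]
13. n10.key = 2  [2]
14. n10.sig = 23  [23]
15. n11.val = -2  [terminal]
16. n12.depth = true  [terminal]
17. n10.depth = 8  [C.key + f.val + 8]
18. n13.val = 7  [terminal]
19. n15.val = 22  [terminal]
20. n16.depth = true  [terminal]
21. n17.val = 15  [terminal]
22. n14.env = false  [not b.depth]
23. n14.off = 25  [f₀.val + f₁.val - 12]
24. n14.acc = true  [f₁.val > 14]
25. n9.env = false  [S₁.off > 25]
26. n9.off = 26  [C.depth + 18]
27. n9.acc = true  [S₁.acc == true]
28. n18.depth = true  [terminal]
29. n8.env = false  [b.depth == false]
30. n8.off = 9  [S₁.off - 17]
31. n8.acc = false  [S₁.off > 26]
32. n19.lab = true  [terminal]
33. n6.key = 28  [S.off + 19]
34. n0.env = false  [B₁.key > 28]
35. n0.off = 19  [B₀.key + B₁.key - 8]
36. n0.acc = false  [not d.lab]

19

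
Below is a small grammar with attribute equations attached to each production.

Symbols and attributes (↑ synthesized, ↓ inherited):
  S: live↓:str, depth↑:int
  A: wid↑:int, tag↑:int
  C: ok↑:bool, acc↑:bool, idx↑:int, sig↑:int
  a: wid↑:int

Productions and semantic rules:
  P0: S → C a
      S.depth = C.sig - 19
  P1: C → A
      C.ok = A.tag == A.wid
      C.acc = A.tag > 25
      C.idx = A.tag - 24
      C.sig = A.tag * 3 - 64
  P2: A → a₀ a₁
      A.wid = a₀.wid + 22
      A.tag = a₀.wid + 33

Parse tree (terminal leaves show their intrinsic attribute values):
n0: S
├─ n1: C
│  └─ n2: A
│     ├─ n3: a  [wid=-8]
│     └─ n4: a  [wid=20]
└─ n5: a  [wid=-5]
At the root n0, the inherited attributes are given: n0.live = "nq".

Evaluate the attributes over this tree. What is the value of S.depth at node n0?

1. n0.live = "nq"  [given at root]
2. n3.wid = -8  [terminal]
3. n4.wid = 20  [terminal]
4. n2.wid = 14  [a₀.wid + 22]
5. n2.tag = 25  [a₀.wid + 33]
6. n1.ok = false  [A.tag == A.wid]
7. n1.acc = false  [A.tag > 25]
8. n1.idx = 1  [A.tag - 24]
9. n1.sig = 11  [A.tag * 3 - 64]
10. n5.wid = -5  [terminal]
11. n0.depth = -8  [C.sig - 19]

-8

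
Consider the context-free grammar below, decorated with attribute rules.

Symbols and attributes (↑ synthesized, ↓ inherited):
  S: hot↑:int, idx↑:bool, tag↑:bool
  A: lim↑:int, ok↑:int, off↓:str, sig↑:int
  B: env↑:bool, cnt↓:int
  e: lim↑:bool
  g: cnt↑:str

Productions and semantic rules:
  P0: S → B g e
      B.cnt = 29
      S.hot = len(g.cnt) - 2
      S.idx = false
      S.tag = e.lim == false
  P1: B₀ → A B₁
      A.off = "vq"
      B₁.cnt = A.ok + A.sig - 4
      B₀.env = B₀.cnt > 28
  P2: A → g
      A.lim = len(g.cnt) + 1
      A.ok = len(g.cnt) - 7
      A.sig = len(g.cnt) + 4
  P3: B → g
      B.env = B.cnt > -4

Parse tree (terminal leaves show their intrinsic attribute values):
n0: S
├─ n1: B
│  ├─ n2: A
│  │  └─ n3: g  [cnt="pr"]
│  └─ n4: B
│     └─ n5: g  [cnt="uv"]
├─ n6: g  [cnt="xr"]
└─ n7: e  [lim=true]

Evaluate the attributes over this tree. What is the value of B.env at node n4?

true

1. n1.cnt = 29  [29]
2. n2.off = "vq"  ["vq"]
3. n3.cnt = "pr"  [terminal]
4. n2.lim = 3  [len(g.cnt) + 1]
5. n2.ok = -5  [len(g.cnt) - 7]
6. n2.sig = 6  [len(g.cnt) + 4]
7. n4.cnt = -3  [A.ok + A.sig - 4]
8. n5.cnt = "uv"  [terminal]
9. n4.env = true  [B.cnt > -4]
10. n1.env = true  [B₀.cnt > 28]
11. n6.cnt = "xr"  [terminal]
12. n7.lim = true  [terminal]
13. n0.hot = 0  [len(g.cnt) - 2]
14. n0.idx = false  [false]
15. n0.tag = false  [e.lim == false]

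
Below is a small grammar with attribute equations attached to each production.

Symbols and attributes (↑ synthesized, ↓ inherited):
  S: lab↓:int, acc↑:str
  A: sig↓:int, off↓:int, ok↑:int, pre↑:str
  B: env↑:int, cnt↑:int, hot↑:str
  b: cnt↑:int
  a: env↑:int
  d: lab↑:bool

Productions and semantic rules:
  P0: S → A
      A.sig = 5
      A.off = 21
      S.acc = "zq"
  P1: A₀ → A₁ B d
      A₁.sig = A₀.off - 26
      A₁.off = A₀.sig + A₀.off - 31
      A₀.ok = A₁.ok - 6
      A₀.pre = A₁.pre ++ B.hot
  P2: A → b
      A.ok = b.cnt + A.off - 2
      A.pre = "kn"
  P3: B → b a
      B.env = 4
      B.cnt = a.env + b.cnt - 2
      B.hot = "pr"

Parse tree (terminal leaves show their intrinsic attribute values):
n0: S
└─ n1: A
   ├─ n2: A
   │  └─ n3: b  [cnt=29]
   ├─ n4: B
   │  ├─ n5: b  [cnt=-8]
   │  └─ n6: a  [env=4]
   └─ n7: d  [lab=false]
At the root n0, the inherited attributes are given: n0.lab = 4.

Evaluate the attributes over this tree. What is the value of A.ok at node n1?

1. n0.lab = 4  [given at root]
2. n1.sig = 5  [5]
3. n1.off = 21  [21]
4. n2.sig = -5  [A₀.off - 26]
5. n2.off = -5  [A₀.sig + A₀.off - 31]
6. n3.cnt = 29  [terminal]
7. n2.ok = 22  [b.cnt + A.off - 2]
8. n2.pre = "kn"  ["kn"]
9. n5.cnt = -8  [terminal]
10. n6.env = 4  [terminal]
11. n4.env = 4  [4]
12. n4.cnt = -6  [a.env + b.cnt - 2]
13. n4.hot = "pr"  ["pr"]
14. n7.lab = false  [terminal]
15. n1.ok = 16  [A₁.ok - 6]
16. n1.pre = "knpr"  [A₁.pre ++ B.hot]
17. n0.acc = "zq"  ["zq"]

16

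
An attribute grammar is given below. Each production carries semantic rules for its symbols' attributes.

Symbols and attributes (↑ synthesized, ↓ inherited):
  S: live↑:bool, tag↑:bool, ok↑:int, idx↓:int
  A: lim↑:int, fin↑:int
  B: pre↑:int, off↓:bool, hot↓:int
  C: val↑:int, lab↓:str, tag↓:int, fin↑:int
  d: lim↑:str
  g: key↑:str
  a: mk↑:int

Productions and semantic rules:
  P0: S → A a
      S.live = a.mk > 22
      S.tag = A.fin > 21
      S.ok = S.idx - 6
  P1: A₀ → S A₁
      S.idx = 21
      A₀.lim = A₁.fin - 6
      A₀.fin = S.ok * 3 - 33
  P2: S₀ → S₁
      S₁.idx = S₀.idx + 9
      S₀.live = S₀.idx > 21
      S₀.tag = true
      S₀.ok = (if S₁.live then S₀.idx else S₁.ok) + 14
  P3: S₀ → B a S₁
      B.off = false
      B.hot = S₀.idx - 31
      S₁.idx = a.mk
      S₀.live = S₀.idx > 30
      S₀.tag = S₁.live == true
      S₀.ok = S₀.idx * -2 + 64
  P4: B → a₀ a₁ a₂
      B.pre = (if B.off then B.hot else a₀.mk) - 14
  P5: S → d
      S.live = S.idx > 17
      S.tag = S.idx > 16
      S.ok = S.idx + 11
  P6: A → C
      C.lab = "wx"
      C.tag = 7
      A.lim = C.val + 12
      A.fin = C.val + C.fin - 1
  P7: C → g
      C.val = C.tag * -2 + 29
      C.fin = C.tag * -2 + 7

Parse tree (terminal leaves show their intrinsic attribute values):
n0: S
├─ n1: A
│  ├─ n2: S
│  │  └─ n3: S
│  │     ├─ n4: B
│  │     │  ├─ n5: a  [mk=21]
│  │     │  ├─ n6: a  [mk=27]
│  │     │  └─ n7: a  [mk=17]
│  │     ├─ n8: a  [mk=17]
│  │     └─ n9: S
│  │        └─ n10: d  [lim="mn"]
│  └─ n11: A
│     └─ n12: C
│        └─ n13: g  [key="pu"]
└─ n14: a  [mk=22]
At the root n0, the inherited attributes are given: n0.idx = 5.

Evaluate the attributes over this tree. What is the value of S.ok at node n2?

1. n0.idx = 5  [given at root]
2. n2.idx = 21  [21]
3. n3.idx = 30  [S₀.idx + 9]
4. n4.off = false  [false]
5. n4.hot = -1  [S₀.idx - 31]
6. n5.mk = 21  [terminal]
7. n6.mk = 27  [terminal]
8. n7.mk = 17  [terminal]
9. n4.pre = 7  [(if B.off then B.hot else a₀.mk) - 14]
10. n8.mk = 17  [terminal]
11. n9.idx = 17  [a.mk]
12. n10.lim = "mn"  [terminal]
13. n9.live = false  [S.idx > 17]
14. n9.tag = true  [S.idx > 16]
15. n9.ok = 28  [S.idx + 11]
16. n3.live = false  [S₀.idx > 30]
17. n3.tag = false  [S₁.live == true]
18. n3.ok = 4  [S₀.idx * -2 + 64]
19. n2.live = false  [S₀.idx > 21]
20. n2.tag = true  [true]
21. n2.ok = 18  [(if S₁.live then S₀.idx else S₁.ok) + 14]
22. n12.lab = "wx"  ["wx"]
23. n12.tag = 7  [7]
24. n13.key = "pu"  [terminal]
25. n12.val = 15  [C.tag * -2 + 29]
26. n12.fin = -7  [C.tag * -2 + 7]
27. n11.lim = 27  [C.val + 12]
28. n11.fin = 7  [C.val + C.fin - 1]
29. n1.lim = 1  [A₁.fin - 6]
30. n1.fin = 21  [S.ok * 3 - 33]
31. n14.mk = 22  [terminal]
32. n0.live = false  [a.mk > 22]
33. n0.tag = false  [A.fin > 21]
34. n0.ok = -1  [S.idx - 6]

18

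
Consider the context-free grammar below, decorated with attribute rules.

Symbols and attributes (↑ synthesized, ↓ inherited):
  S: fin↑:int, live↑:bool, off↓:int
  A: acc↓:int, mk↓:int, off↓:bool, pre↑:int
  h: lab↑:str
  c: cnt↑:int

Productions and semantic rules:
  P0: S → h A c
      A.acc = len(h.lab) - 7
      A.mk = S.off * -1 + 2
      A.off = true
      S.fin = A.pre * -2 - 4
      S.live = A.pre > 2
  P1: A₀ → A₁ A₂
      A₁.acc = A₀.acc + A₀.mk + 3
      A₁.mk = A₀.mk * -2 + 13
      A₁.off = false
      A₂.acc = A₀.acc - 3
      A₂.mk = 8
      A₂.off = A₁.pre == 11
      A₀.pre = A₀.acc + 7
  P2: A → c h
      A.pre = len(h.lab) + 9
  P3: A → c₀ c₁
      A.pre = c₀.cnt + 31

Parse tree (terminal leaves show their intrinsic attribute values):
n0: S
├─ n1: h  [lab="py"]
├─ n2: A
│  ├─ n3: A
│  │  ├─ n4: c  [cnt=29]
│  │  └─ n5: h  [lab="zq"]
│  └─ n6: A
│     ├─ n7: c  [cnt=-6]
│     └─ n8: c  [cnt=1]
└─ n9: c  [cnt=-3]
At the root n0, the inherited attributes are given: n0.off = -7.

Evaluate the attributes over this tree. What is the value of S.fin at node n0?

1. n0.off = -7  [given at root]
2. n1.lab = "py"  [terminal]
3. n2.acc = -5  [len(h.lab) - 7]
4. n2.mk = 9  [S.off * -1 + 2]
5. n2.off = true  [true]
6. n3.acc = 7  [A₀.acc + A₀.mk + 3]
7. n3.mk = -5  [A₀.mk * -2 + 13]
8. n3.off = false  [false]
9. n4.cnt = 29  [terminal]
10. n5.lab = "zq"  [terminal]
11. n3.pre = 11  [len(h.lab) + 9]
12. n6.acc = -8  [A₀.acc - 3]
13. n6.mk = 8  [8]
14. n6.off = true  [A₁.pre == 11]
15. n7.cnt = -6  [terminal]
16. n8.cnt = 1  [terminal]
17. n6.pre = 25  [c₀.cnt + 31]
18. n2.pre = 2  [A₀.acc + 7]
19. n9.cnt = -3  [terminal]
20. n0.fin = -8  [A.pre * -2 - 4]
21. n0.live = false  [A.pre > 2]

-8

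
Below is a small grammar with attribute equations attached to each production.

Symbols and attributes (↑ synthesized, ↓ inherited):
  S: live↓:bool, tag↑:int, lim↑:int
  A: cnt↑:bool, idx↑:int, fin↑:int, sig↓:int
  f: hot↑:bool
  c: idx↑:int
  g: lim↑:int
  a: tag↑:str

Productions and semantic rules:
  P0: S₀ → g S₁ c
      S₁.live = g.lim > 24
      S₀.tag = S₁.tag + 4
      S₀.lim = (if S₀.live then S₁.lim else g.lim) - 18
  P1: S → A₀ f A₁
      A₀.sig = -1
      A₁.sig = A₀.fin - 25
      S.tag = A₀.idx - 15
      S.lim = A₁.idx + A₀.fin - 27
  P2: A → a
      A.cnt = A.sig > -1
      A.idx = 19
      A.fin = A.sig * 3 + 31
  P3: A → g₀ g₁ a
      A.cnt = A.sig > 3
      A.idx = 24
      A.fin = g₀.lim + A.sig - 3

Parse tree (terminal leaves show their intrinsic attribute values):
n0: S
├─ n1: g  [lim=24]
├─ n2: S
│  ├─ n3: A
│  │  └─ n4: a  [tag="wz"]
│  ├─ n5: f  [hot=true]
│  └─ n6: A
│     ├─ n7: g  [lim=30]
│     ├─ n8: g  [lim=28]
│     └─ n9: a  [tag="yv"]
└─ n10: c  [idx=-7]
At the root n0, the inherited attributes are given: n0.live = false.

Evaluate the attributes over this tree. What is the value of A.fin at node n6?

1. n0.live = false  [given at root]
2. n1.lim = 24  [terminal]
3. n2.live = false  [g.lim > 24]
4. n3.sig = -1  [-1]
5. n4.tag = "wz"  [terminal]
6. n3.cnt = false  [A.sig > -1]
7. n3.idx = 19  [19]
8. n3.fin = 28  [A.sig * 3 + 31]
9. n5.hot = true  [terminal]
10. n6.sig = 3  [A₀.fin - 25]
11. n7.lim = 30  [terminal]
12. n8.lim = 28  [terminal]
13. n9.tag = "yv"  [terminal]
14. n6.cnt = false  [A.sig > 3]
15. n6.idx = 24  [24]
16. n6.fin = 30  [g₀.lim + A.sig - 3]
17. n2.tag = 4  [A₀.idx - 15]
18. n2.lim = 25  [A₁.idx + A₀.fin - 27]
19. n10.idx = -7  [terminal]
20. n0.tag = 8  [S₁.tag + 4]
21. n0.lim = 6  [(if S₀.live then S₁.lim else g.lim) - 18]

30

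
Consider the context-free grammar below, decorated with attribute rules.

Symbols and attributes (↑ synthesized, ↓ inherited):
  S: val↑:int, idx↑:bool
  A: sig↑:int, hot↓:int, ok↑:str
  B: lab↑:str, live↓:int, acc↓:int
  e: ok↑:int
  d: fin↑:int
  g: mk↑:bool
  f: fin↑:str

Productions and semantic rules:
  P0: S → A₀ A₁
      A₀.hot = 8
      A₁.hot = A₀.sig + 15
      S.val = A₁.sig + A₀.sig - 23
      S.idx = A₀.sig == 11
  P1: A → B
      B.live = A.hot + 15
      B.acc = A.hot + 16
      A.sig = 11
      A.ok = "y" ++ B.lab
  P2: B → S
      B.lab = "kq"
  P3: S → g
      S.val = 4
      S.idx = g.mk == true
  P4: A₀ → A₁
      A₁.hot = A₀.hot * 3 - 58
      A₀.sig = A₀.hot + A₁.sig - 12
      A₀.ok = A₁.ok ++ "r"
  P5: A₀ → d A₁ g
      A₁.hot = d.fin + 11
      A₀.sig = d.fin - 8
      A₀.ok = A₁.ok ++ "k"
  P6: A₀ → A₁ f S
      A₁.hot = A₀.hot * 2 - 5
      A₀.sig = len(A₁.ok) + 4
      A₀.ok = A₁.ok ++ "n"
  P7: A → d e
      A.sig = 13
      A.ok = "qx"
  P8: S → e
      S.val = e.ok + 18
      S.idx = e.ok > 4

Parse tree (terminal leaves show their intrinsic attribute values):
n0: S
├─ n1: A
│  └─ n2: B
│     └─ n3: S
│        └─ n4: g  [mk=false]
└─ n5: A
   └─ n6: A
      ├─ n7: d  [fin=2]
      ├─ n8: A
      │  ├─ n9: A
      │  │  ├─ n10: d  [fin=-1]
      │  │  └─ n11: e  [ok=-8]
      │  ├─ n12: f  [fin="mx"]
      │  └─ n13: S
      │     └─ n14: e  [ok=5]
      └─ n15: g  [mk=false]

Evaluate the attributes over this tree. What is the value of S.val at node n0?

-4

1. n1.hot = 8  [8]
2. n2.live = 23  [A.hot + 15]
3. n2.acc = 24  [A.hot + 16]
4. n4.mk = false  [terminal]
5. n3.val = 4  [4]
6. n3.idx = false  [g.mk == true]
7. n2.lab = "kq"  ["kq"]
8. n1.sig = 11  [11]
9. n1.ok = "ykq"  ["y" ++ B.lab]
10. n5.hot = 26  [A₀.sig + 15]
11. n6.hot = 20  [A₀.hot * 3 - 58]
12. n7.fin = 2  [terminal]
13. n8.hot = 13  [d.fin + 11]
14. n9.hot = 21  [A₀.hot * 2 - 5]
15. n10.fin = -1  [terminal]
16. n11.ok = -8  [terminal]
17. n9.sig = 13  [13]
18. n9.ok = "qx"  ["qx"]
19. n12.fin = "mx"  [terminal]
20. n14.ok = 5  [terminal]
21. n13.val = 23  [e.ok + 18]
22. n13.idx = true  [e.ok > 4]
23. n8.sig = 6  [len(A₁.ok) + 4]
24. n8.ok = "qxn"  [A₁.ok ++ "n"]
25. n15.mk = false  [terminal]
26. n6.sig = -6  [d.fin - 8]
27. n6.ok = "qxnk"  [A₁.ok ++ "k"]
28. n5.sig = 8  [A₀.hot + A₁.sig - 12]
29. n5.ok = "qxnkr"  [A₁.ok ++ "r"]
30. n0.val = -4  [A₁.sig + A₀.sig - 23]
31. n0.idx = true  [A₀.sig == 11]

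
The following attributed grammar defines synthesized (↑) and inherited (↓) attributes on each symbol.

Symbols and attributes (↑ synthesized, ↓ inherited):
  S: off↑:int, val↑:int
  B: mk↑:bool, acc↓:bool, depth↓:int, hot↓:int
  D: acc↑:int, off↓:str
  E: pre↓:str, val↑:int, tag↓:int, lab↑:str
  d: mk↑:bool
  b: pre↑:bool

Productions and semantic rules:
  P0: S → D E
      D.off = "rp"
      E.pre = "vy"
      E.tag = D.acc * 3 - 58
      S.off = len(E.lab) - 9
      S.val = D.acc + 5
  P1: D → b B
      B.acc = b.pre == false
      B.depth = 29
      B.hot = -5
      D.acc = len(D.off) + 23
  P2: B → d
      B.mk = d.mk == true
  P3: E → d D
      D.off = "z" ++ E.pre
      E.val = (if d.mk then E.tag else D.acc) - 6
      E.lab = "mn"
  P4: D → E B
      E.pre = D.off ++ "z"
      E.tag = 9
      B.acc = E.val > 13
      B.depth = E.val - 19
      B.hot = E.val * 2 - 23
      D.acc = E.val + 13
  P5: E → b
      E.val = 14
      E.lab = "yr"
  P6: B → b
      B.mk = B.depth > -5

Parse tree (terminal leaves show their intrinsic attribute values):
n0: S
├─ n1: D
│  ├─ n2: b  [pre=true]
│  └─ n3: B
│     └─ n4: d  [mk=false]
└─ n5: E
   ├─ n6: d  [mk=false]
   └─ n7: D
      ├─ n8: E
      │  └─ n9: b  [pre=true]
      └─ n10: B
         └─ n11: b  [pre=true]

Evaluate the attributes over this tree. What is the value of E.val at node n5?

1. n1.off = "rp"  ["rp"]
2. n2.pre = true  [terminal]
3. n3.acc = false  [b.pre == false]
4. n3.depth = 29  [29]
5. n3.hot = -5  [-5]
6. n4.mk = false  [terminal]
7. n3.mk = false  [d.mk == true]
8. n1.acc = 25  [len(D.off) + 23]
9. n5.pre = "vy"  ["vy"]
10. n5.tag = 17  [D.acc * 3 - 58]
11. n6.mk = false  [terminal]
12. n7.off = "zvy"  ["z" ++ E.pre]
13. n8.pre = "zvyz"  [D.off ++ "z"]
14. n8.tag = 9  [9]
15. n9.pre = true  [terminal]
16. n8.val = 14  [14]
17. n8.lab = "yr"  ["yr"]
18. n10.acc = true  [E.val > 13]
19. n10.depth = -5  [E.val - 19]
20. n10.hot = 5  [E.val * 2 - 23]
21. n11.pre = true  [terminal]
22. n10.mk = false  [B.depth > -5]
23. n7.acc = 27  [E.val + 13]
24. n5.val = 21  [(if d.mk then E.tag else D.acc) - 6]
25. n5.lab = "mn"  ["mn"]
26. n0.off = -7  [len(E.lab) - 9]
27. n0.val = 30  [D.acc + 5]

21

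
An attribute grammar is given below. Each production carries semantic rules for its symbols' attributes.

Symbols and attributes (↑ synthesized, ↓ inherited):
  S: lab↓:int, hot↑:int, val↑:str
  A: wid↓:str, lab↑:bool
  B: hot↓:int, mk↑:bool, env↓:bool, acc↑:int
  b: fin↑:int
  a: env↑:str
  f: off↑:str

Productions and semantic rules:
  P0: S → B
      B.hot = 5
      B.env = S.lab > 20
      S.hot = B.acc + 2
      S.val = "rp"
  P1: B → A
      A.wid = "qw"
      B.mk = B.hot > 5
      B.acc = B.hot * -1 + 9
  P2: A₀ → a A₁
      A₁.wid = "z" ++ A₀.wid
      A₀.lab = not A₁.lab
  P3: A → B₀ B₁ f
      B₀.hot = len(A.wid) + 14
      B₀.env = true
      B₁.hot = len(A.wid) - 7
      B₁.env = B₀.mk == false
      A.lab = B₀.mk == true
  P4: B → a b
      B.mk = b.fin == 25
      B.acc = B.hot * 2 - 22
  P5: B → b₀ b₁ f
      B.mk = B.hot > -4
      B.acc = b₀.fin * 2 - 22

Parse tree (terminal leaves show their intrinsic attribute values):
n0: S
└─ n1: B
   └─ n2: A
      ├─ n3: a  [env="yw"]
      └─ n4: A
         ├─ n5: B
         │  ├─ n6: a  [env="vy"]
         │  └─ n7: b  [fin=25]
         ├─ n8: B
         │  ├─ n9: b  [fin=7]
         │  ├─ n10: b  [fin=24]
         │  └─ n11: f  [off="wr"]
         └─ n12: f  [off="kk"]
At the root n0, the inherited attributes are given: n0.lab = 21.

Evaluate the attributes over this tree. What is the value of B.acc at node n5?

1. n0.lab = 21  [given at root]
2. n1.hot = 5  [5]
3. n1.env = true  [S.lab > 20]
4. n2.wid = "qw"  ["qw"]
5. n3.env = "yw"  [terminal]
6. n4.wid = "zqw"  ["z" ++ A₀.wid]
7. n5.hot = 17  [len(A.wid) + 14]
8. n5.env = true  [true]
9. n6.env = "vy"  [terminal]
10. n7.fin = 25  [terminal]
11. n5.mk = true  [b.fin == 25]
12. n5.acc = 12  [B.hot * 2 - 22]
13. n8.hot = -4  [len(A.wid) - 7]
14. n8.env = false  [B₀.mk == false]
15. n9.fin = 7  [terminal]
16. n10.fin = 24  [terminal]
17. n11.off = "wr"  [terminal]
18. n8.mk = false  [B.hot > -4]
19. n8.acc = -8  [b₀.fin * 2 - 22]
20. n12.off = "kk"  [terminal]
21. n4.lab = true  [B₀.mk == true]
22. n2.lab = false  [not A₁.lab]
23. n1.mk = false  [B.hot > 5]
24. n1.acc = 4  [B.hot * -1 + 9]
25. n0.hot = 6  [B.acc + 2]
26. n0.val = "rp"  ["rp"]

12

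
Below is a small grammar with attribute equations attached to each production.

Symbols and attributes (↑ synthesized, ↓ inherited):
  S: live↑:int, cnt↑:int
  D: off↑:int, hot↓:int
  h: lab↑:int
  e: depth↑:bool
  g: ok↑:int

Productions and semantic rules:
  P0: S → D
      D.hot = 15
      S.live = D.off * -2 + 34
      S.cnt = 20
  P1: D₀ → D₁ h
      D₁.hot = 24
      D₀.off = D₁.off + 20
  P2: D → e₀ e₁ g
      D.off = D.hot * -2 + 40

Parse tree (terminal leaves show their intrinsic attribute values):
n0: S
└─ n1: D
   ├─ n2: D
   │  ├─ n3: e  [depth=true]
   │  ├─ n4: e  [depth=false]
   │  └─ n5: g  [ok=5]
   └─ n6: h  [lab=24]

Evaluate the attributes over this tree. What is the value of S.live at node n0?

10

1. n1.hot = 15  [15]
2. n2.hot = 24  [24]
3. n3.depth = true  [terminal]
4. n4.depth = false  [terminal]
5. n5.ok = 5  [terminal]
6. n2.off = -8  [D.hot * -2 + 40]
7. n6.lab = 24  [terminal]
8. n1.off = 12  [D₁.off + 20]
9. n0.live = 10  [D.off * -2 + 34]
10. n0.cnt = 20  [20]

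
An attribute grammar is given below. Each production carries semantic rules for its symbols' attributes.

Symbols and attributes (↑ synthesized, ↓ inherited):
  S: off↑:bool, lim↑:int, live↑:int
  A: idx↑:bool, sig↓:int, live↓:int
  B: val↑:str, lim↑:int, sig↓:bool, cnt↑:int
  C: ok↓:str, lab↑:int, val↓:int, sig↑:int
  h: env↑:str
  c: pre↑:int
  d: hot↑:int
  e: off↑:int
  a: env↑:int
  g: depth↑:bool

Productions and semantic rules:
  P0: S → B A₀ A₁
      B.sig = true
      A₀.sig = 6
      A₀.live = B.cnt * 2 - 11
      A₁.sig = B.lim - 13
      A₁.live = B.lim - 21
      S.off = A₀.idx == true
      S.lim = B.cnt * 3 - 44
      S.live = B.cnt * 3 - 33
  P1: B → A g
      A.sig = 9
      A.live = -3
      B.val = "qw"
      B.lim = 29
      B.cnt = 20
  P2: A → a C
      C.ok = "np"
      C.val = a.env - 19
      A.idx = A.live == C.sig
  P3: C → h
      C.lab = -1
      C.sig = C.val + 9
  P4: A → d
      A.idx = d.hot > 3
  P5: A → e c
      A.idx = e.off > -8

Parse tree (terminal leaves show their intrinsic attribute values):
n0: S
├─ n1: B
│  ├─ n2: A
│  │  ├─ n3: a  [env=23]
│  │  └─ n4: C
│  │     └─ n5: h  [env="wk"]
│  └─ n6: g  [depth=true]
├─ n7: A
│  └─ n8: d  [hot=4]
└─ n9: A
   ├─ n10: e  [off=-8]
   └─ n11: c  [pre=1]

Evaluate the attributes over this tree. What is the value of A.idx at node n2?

1. n1.sig = true  [true]
2. n2.sig = 9  [9]
3. n2.live = -3  [-3]
4. n3.env = 23  [terminal]
5. n4.ok = "np"  ["np"]
6. n4.val = 4  [a.env - 19]
7. n5.env = "wk"  [terminal]
8. n4.lab = -1  [-1]
9. n4.sig = 13  [C.val + 9]
10. n2.idx = false  [A.live == C.sig]
11. n6.depth = true  [terminal]
12. n1.val = "qw"  ["qw"]
13. n1.lim = 29  [29]
14. n1.cnt = 20  [20]
15. n7.sig = 6  [6]
16. n7.live = 29  [B.cnt * 2 - 11]
17. n8.hot = 4  [terminal]
18. n7.idx = true  [d.hot > 3]
19. n9.sig = 16  [B.lim - 13]
20. n9.live = 8  [B.lim - 21]
21. n10.off = -8  [terminal]
22. n11.pre = 1  [terminal]
23. n9.idx = false  [e.off > -8]
24. n0.off = true  [A₀.idx == true]
25. n0.lim = 16  [B.cnt * 3 - 44]
26. n0.live = 27  [B.cnt * 3 - 33]

false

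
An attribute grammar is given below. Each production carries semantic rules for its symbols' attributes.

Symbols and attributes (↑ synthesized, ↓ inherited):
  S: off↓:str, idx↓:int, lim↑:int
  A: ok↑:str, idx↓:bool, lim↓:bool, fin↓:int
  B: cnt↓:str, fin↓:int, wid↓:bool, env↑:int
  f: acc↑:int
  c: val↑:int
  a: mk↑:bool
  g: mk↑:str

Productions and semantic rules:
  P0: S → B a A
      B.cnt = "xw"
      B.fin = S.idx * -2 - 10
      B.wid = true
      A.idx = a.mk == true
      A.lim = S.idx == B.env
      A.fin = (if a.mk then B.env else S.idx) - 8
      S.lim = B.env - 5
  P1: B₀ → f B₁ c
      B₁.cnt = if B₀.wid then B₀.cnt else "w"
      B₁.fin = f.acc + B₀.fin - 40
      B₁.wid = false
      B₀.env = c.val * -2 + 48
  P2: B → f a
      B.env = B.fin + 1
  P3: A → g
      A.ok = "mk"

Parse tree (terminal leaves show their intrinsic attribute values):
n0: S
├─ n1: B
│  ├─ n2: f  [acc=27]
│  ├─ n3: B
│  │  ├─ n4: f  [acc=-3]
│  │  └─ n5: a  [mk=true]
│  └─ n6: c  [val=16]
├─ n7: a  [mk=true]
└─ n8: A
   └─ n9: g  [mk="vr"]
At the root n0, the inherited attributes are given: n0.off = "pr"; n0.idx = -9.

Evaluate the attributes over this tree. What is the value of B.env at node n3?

-4

1. n0.off = "pr"  [given at root]
2. n0.idx = -9  [given at root]
3. n1.cnt = "xw"  ["xw"]
4. n1.fin = 8  [S.idx * -2 - 10]
5. n1.wid = true  [true]
6. n2.acc = 27  [terminal]
7. n3.cnt = "xw"  [if B₀.wid then B₀.cnt else "w"]
8. n3.fin = -5  [f.acc + B₀.fin - 40]
9. n3.wid = false  [false]
10. n4.acc = -3  [terminal]
11. n5.mk = true  [terminal]
12. n3.env = -4  [B.fin + 1]
13. n6.val = 16  [terminal]
14. n1.env = 16  [c.val * -2 + 48]
15. n7.mk = true  [terminal]
16. n8.idx = true  [a.mk == true]
17. n8.lim = false  [S.idx == B.env]
18. n8.fin = 8  [(if a.mk then B.env else S.idx) - 8]
19. n9.mk = "vr"  [terminal]
20. n8.ok = "mk"  ["mk"]
21. n0.lim = 11  [B.env - 5]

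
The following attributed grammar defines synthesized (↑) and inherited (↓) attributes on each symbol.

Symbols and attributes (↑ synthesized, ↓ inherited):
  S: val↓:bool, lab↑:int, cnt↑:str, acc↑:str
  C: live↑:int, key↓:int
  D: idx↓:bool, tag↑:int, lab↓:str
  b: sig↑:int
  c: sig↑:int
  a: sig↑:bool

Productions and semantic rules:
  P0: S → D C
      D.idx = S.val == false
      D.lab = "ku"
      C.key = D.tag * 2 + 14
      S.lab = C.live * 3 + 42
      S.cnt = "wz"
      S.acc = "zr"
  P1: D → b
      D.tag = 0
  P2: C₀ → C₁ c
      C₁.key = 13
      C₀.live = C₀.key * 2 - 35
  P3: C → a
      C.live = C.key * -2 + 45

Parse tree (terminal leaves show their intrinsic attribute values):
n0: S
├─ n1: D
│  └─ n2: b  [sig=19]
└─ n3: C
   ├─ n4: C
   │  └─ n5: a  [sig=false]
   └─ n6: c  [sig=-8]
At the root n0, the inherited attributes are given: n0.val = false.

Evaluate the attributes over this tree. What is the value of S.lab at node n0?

21

1. n0.val = false  [given at root]
2. n1.idx = true  [S.val == false]
3. n1.lab = "ku"  ["ku"]
4. n2.sig = 19  [terminal]
5. n1.tag = 0  [0]
6. n3.key = 14  [D.tag * 2 + 14]
7. n4.key = 13  [13]
8. n5.sig = false  [terminal]
9. n4.live = 19  [C.key * -2 + 45]
10. n6.sig = -8  [terminal]
11. n3.live = -7  [C₀.key * 2 - 35]
12. n0.lab = 21  [C.live * 3 + 42]
13. n0.cnt = "wz"  ["wz"]
14. n0.acc = "zr"  ["zr"]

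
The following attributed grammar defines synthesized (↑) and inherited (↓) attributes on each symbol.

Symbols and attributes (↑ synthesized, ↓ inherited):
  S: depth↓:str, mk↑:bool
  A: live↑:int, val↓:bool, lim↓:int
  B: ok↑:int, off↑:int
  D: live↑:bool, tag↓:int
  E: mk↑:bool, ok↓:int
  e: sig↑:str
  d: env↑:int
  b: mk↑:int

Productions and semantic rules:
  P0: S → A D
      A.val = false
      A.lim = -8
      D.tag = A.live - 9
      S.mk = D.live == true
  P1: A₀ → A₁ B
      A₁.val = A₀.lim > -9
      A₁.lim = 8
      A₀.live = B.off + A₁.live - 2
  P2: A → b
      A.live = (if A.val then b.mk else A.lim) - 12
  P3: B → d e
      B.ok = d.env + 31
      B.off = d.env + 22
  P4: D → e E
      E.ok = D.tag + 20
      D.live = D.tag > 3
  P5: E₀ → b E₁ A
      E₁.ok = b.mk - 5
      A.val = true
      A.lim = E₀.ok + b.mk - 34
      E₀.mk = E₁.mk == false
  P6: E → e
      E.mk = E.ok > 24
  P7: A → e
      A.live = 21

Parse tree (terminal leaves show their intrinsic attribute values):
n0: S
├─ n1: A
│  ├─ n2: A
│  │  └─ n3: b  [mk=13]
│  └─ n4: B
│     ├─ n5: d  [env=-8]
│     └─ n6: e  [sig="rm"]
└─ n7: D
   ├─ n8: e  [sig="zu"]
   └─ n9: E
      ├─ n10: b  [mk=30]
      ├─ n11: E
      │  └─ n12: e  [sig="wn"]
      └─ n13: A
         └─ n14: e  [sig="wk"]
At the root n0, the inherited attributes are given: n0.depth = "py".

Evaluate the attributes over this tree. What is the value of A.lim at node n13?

1. n0.depth = "py"  [given at root]
2. n1.val = false  [false]
3. n1.lim = -8  [-8]
4. n2.val = true  [A₀.lim > -9]
5. n2.lim = 8  [8]
6. n3.mk = 13  [terminal]
7. n2.live = 1  [(if A.val then b.mk else A.lim) - 12]
8. n5.env = -8  [terminal]
9. n6.sig = "rm"  [terminal]
10. n4.ok = 23  [d.env + 31]
11. n4.off = 14  [d.env + 22]
12. n1.live = 13  [B.off + A₁.live - 2]
13. n7.tag = 4  [A.live - 9]
14. n8.sig = "zu"  [terminal]
15. n9.ok = 24  [D.tag + 20]
16. n10.mk = 30  [terminal]
17. n11.ok = 25  [b.mk - 5]
18. n12.sig = "wn"  [terminal]
19. n11.mk = true  [E.ok > 24]
20. n13.val = true  [true]
21. n13.lim = 20  [E₀.ok + b.mk - 34]
22. n14.sig = "wk"  [terminal]
23. n13.live = 21  [21]
24. n9.mk = false  [E₁.mk == false]
25. n7.live = true  [D.tag > 3]
26. n0.mk = true  [D.live == true]

20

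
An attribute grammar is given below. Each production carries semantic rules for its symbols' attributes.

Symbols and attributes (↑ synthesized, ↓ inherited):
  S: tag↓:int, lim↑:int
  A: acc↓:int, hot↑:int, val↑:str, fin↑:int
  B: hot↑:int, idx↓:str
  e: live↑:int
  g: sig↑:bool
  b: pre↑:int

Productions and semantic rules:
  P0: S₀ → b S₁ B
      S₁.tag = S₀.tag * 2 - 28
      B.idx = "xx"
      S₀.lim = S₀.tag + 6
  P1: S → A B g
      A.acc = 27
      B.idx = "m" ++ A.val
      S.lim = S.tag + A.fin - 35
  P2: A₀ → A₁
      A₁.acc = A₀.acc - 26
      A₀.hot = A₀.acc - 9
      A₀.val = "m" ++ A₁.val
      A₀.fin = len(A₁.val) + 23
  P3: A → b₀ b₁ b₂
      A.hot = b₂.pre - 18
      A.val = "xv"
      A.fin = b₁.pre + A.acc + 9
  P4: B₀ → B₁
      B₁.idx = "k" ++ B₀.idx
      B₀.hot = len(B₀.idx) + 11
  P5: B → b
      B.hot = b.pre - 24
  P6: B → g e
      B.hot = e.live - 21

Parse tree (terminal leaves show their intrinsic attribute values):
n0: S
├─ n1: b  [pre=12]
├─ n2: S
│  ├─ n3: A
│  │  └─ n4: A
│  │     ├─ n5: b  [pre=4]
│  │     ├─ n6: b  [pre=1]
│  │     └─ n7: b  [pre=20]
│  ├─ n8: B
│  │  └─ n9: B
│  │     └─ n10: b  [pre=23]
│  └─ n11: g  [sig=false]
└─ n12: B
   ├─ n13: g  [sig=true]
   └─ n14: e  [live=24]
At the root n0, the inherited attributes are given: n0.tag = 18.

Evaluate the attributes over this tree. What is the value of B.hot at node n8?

1. n0.tag = 18  [given at root]
2. n1.pre = 12  [terminal]
3. n2.tag = 8  [S₀.tag * 2 - 28]
4. n3.acc = 27  [27]
5. n4.acc = 1  [A₀.acc - 26]
6. n5.pre = 4  [terminal]
7. n6.pre = 1  [terminal]
8. n7.pre = 20  [terminal]
9. n4.hot = 2  [b₂.pre - 18]
10. n4.val = "xv"  ["xv"]
11. n4.fin = 11  [b₁.pre + A.acc + 9]
12. n3.hot = 18  [A₀.acc - 9]
13. n3.val = "mxv"  ["m" ++ A₁.val]
14. n3.fin = 25  [len(A₁.val) + 23]
15. n8.idx = "mmxv"  ["m" ++ A.val]
16. n9.idx = "kmmxv"  ["k" ++ B₀.idx]
17. n10.pre = 23  [terminal]
18. n9.hot = -1  [b.pre - 24]
19. n8.hot = 15  [len(B₀.idx) + 11]
20. n11.sig = false  [terminal]
21. n2.lim = -2  [S.tag + A.fin - 35]
22. n12.idx = "xx"  ["xx"]
23. n13.sig = true  [terminal]
24. n14.live = 24  [terminal]
25. n12.hot = 3  [e.live - 21]
26. n0.lim = 24  [S₀.tag + 6]

15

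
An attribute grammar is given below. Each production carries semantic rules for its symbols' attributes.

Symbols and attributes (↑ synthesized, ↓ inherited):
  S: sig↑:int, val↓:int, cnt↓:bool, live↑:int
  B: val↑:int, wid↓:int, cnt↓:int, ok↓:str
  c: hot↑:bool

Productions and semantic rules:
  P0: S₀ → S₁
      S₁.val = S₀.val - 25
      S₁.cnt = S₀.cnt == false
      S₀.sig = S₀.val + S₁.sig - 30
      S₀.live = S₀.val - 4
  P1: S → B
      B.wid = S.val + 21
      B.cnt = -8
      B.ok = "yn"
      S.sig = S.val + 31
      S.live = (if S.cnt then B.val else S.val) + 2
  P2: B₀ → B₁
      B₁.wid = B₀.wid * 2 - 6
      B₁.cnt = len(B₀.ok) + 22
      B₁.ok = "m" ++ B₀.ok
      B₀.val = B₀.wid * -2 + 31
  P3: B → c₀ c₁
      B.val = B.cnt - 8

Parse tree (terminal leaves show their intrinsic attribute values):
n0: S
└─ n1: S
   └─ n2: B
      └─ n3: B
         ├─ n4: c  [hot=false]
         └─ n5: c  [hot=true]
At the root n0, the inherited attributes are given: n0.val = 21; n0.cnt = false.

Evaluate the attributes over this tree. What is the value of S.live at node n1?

-1

1. n0.val = 21  [given at root]
2. n0.cnt = false  [given at root]
3. n1.val = -4  [S₀.val - 25]
4. n1.cnt = true  [S₀.cnt == false]
5. n2.wid = 17  [S.val + 21]
6. n2.cnt = -8  [-8]
7. n2.ok = "yn"  ["yn"]
8. n3.wid = 28  [B₀.wid * 2 - 6]
9. n3.cnt = 24  [len(B₀.ok) + 22]
10. n3.ok = "myn"  ["m" ++ B₀.ok]
11. n4.hot = false  [terminal]
12. n5.hot = true  [terminal]
13. n3.val = 16  [B.cnt - 8]
14. n2.val = -3  [B₀.wid * -2 + 31]
15. n1.sig = 27  [S.val + 31]
16. n1.live = -1  [(if S.cnt then B.val else S.val) + 2]
17. n0.sig = 18  [S₀.val + S₁.sig - 30]
18. n0.live = 17  [S₀.val - 4]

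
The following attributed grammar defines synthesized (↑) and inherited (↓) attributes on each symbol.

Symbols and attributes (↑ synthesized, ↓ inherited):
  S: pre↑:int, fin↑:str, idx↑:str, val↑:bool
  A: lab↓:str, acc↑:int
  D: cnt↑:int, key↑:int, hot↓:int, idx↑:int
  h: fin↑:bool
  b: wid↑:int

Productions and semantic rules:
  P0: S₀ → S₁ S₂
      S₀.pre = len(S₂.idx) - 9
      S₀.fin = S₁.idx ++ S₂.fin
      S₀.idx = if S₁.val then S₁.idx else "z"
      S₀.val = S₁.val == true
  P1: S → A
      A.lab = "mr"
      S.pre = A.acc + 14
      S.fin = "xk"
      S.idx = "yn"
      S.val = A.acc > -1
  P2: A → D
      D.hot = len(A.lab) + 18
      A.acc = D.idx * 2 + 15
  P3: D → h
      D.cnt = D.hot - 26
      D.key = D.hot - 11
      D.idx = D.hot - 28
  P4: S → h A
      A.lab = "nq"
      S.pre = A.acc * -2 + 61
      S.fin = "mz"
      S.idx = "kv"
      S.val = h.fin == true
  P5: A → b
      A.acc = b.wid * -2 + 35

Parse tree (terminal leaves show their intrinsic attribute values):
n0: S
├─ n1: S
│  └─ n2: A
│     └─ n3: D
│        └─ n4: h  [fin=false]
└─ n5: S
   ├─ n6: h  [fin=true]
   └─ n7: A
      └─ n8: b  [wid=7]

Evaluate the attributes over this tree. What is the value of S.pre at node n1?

13

1. n2.lab = "mr"  ["mr"]
2. n3.hot = 20  [len(A.lab) + 18]
3. n4.fin = false  [terminal]
4. n3.cnt = -6  [D.hot - 26]
5. n3.key = 9  [D.hot - 11]
6. n3.idx = -8  [D.hot - 28]
7. n2.acc = -1  [D.idx * 2 + 15]
8. n1.pre = 13  [A.acc + 14]
9. n1.fin = "xk"  ["xk"]
10. n1.idx = "yn"  ["yn"]
11. n1.val = false  [A.acc > -1]
12. n6.fin = true  [terminal]
13. n7.lab = "nq"  ["nq"]
14. n8.wid = 7  [terminal]
15. n7.acc = 21  [b.wid * -2 + 35]
16. n5.pre = 19  [A.acc * -2 + 61]
17. n5.fin = "mz"  ["mz"]
18. n5.idx = "kv"  ["kv"]
19. n5.val = true  [h.fin == true]
20. n0.pre = -7  [len(S₂.idx) - 9]
21. n0.fin = "ynmz"  [S₁.idx ++ S₂.fin]
22. n0.idx = "z"  [if S₁.val then S₁.idx else "z"]
23. n0.val = false  [S₁.val == true]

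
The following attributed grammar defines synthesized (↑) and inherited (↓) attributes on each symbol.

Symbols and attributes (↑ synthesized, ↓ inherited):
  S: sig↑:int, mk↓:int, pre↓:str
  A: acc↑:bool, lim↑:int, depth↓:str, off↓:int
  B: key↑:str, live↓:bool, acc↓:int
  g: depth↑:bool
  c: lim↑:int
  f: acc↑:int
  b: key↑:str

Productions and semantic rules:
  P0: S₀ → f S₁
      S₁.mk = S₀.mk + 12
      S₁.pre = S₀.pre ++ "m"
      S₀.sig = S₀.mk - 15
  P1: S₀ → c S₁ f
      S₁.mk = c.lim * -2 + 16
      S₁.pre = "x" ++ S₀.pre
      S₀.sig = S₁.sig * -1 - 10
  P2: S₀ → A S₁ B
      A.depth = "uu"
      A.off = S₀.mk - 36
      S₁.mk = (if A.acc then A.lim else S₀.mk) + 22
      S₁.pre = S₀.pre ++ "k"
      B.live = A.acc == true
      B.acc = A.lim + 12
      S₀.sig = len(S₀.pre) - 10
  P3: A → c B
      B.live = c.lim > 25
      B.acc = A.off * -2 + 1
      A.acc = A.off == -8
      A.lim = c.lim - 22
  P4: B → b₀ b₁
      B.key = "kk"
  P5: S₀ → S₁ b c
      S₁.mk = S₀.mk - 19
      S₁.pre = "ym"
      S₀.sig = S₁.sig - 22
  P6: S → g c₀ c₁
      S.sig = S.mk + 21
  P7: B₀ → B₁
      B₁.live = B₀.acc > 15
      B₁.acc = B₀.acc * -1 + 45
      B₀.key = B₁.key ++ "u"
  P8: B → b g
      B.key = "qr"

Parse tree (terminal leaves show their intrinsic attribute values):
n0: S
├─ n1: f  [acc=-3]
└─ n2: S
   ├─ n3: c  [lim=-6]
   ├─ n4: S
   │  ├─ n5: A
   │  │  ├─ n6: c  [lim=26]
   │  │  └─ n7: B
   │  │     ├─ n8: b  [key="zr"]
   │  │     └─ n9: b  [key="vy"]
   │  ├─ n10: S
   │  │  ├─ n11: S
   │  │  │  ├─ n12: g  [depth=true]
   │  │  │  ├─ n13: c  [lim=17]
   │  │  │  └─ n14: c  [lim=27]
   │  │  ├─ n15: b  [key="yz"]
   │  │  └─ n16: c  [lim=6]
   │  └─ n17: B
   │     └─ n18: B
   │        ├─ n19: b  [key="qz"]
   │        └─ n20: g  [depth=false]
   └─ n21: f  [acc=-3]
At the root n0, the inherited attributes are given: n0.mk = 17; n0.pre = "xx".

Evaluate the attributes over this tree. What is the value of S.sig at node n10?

1. n0.mk = 17  [given at root]
2. n0.pre = "xx"  [given at root]
3. n1.acc = -3  [terminal]
4. n2.mk = 29  [S₀.mk + 12]
5. n2.pre = "xxm"  [S₀.pre ++ "m"]
6. n3.lim = -6  [terminal]
7. n4.mk = 28  [c.lim * -2 + 16]
8. n4.pre = "xxxm"  ["x" ++ S₀.pre]
9. n5.depth = "uu"  ["uu"]
10. n5.off = -8  [S₀.mk - 36]
11. n6.lim = 26  [terminal]
12. n7.live = true  [c.lim > 25]
13. n7.acc = 17  [A.off * -2 + 1]
14. n8.key = "zr"  [terminal]
15. n9.key = "vy"  [terminal]
16. n7.key = "kk"  ["kk"]
17. n5.acc = true  [A.off == -8]
18. n5.lim = 4  [c.lim - 22]
19. n10.mk = 26  [(if A.acc then A.lim else S₀.mk) + 22]
20. n10.pre = "xxxmk"  [S₀.pre ++ "k"]
21. n11.mk = 7  [S₀.mk - 19]
22. n11.pre = "ym"  ["ym"]
23. n12.depth = true  [terminal]
24. n13.lim = 17  [terminal]
25. n14.lim = 27  [terminal]
26. n11.sig = 28  [S.mk + 21]
27. n15.key = "yz"  [terminal]
28. n16.lim = 6  [terminal]
29. n10.sig = 6  [S₁.sig - 22]
30. n17.live = true  [A.acc == true]
31. n17.acc = 16  [A.lim + 12]
32. n18.live = true  [B₀.acc > 15]
33. n18.acc = 29  [B₀.acc * -1 + 45]
34. n19.key = "qz"  [terminal]
35. n20.depth = false  [terminal]
36. n18.key = "qr"  ["qr"]
37. n17.key = "qru"  [B₁.key ++ "u"]
38. n4.sig = -6  [len(S₀.pre) - 10]
39. n21.acc = -3  [terminal]
40. n2.sig = -4  [S₁.sig * -1 - 10]
41. n0.sig = 2  [S₀.mk - 15]

6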